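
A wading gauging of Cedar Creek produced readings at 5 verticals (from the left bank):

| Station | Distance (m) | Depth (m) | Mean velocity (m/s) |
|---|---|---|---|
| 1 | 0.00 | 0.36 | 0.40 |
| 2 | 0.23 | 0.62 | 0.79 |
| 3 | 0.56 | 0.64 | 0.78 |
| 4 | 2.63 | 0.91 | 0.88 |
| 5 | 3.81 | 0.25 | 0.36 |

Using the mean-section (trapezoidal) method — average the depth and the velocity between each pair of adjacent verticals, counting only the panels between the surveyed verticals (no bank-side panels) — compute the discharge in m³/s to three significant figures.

Panel 1-2: Δb = 0.23 m, d̄ = (0.36+0.62)/2 = 0.49, v̄ = (0.40+0.79)/2 = 0.595 → q = 0.23×0.49×0.595 = 0.06706 m³/s
Panel 2-3: Δb = 0.33 m, d̄ = (0.62+0.64)/2 = 0.63, v̄ = (0.79+0.78)/2 = 0.785 → q = 0.33×0.63×0.785 = 0.1632 m³/s
Panel 3-4: Δb = 2.07 m, d̄ = (0.64+0.91)/2 = 0.775, v̄ = (0.78+0.88)/2 = 0.83 → q = 2.07×0.775×0.83 = 1.332 m³/s
Panel 4-5: Δb = 1.18 m, d̄ = (0.91+0.25)/2 = 0.58, v̄ = (0.88+0.36)/2 = 0.62 → q = 1.18×0.58×0.62 = 0.4243 m³/s
Q = Σ q = 1.986 m³/s

1.99 m³/s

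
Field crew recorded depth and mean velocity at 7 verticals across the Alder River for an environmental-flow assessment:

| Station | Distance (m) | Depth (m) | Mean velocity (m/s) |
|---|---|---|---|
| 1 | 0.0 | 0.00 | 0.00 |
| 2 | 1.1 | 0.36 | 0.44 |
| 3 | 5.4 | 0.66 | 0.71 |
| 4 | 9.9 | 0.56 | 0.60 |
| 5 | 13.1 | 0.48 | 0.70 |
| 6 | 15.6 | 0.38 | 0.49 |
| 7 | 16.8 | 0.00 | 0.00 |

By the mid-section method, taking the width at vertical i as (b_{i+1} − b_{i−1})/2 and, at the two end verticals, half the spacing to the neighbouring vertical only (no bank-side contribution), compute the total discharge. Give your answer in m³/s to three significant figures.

w_2 = (5.4 − 0.0)/2 = 2.7 m; q_2 = 0.44 × 0.36 × 2.7 = 0.4277 m³/s
w_3 = (9.9 − 1.1)/2 = 4.4 m; q_3 = 0.71 × 0.66 × 4.4 = 2.062 m³/s
w_4 = (13.1 − 5.4)/2 = 3.85 m; q_4 = 0.60 × 0.56 × 3.85 = 1.294 m³/s
w_5 = (15.6 − 9.9)/2 = 2.85 m; q_5 = 0.70 × 0.48 × 2.85 = 0.9576 m³/s
w_6 = (16.8 − 13.1)/2 = 1.85 m; q_6 = 0.49 × 0.38 × 1.85 = 0.3445 m³/s
Stations 1, 7 contribute zero (depth or velocity is 0).
Q = Σ qᵢ = 5.085 m³/s

5.09 m³/s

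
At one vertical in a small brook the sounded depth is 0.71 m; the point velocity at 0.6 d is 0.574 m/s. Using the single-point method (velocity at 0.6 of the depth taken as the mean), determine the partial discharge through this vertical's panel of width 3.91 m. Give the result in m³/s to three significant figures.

1.59 m³/s

v̄ = v₀.₆ = 0.574 m/s
q = v̄ × d × w = 0.5740 × 0.71 × 3.91 = 1.593 m³/s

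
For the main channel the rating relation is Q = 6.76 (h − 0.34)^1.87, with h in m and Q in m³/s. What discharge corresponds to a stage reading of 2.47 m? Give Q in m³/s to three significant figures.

Q = 6.76 × (2.47 − 0.34)^1.87 = 6.76 × 2.13^1.87 = 27.80 m³/s

27.8 m³/s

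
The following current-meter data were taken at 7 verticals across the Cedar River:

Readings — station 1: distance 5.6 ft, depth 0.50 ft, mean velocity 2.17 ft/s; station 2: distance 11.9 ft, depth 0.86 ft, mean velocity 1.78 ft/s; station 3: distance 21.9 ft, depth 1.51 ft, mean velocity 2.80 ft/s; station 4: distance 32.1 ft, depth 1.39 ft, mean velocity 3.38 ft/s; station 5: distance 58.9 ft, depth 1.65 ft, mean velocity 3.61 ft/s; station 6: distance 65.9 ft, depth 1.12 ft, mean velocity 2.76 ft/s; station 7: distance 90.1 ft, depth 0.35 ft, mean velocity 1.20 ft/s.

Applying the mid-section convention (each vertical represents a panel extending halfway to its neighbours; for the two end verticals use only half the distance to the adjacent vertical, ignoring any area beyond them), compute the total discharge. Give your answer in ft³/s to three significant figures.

w_1 = (11.9 − 5.6)/2 = 3.15 ft; q_1 = 2.17 × 0.50 × 3.15 = 3.418 ft³/s
w_2 = (21.9 − 5.6)/2 = 8.15 ft; q_2 = 1.78 × 0.86 × 8.15 = 12.48 ft³/s
w_3 = (32.1 − 11.9)/2 = 10.1 ft; q_3 = 2.80 × 1.51 × 10.1 = 42.70 ft³/s
w_4 = (58.9 − 21.9)/2 = 18.5 ft; q_4 = 3.38 × 1.39 × 18.5 = 86.92 ft³/s
w_5 = (65.9 − 32.1)/2 = 16.9 ft; q_5 = 3.61 × 1.65 × 16.9 = 100.7 ft³/s
w_6 = (90.1 − 58.9)/2 = 15.6 ft; q_6 = 2.76 × 1.12 × 15.6 = 48.22 ft³/s
w_7 = (90.1 − 65.9)/2 = 12.1 ft; q_7 = 1.20 × 0.35 × 12.1 = 5.082 ft³/s
Q = Σ qᵢ = 299.5 ft³/s

299 ft³/s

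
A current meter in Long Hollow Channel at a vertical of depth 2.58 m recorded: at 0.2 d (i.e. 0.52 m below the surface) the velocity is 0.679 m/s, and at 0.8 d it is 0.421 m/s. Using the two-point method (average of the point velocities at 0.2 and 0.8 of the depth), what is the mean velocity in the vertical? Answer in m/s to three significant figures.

0.550 m/s

v̄ = (0.679 + 0.421) / 2 = 0.5500 m/s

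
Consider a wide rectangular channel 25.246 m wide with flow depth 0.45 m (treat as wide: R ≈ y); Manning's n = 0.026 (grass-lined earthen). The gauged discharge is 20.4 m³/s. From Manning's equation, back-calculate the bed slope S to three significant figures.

A = b·y = 25.246 × 0.45 = 11.36 m²
Wide channel: R ≈ y = 0.45 m
S = (Q·n / (1·A·R^(2/3)))² = (20.4×0.026 / (1×11.36×0.5872))² = 0.006321

0.00632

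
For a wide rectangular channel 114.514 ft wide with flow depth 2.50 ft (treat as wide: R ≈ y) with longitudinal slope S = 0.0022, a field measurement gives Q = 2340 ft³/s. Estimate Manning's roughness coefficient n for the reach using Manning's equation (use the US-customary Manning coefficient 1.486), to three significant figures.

A = b·y = 114.514 × 2.50 = 286.3 ft²
Wide channel: R ≈ y = 2.50 ft
n = (1.486/Q)·A·R^(2/3)·S^(1/2) = (1.486/2340) × 286.3 × 1.842 × 0.04690 = 0.01571

0.0157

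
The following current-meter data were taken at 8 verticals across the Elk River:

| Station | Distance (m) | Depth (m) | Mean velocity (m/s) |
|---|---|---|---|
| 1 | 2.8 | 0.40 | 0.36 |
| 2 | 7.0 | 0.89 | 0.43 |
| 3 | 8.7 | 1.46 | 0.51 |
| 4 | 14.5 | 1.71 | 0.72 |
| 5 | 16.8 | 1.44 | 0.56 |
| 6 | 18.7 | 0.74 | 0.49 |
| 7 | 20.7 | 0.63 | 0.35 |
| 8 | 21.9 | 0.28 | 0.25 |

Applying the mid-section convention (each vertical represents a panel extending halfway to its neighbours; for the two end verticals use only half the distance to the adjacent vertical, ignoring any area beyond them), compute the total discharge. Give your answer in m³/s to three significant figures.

12.0 m³/s

w_1 = (7.0 − 2.8)/2 = 2.1 m; q_1 = 0.36 × 0.40 × 2.1 = 0.3024 m³/s
w_2 = (8.7 − 2.8)/2 = 2.95 m; q_2 = 0.43 × 0.89 × 2.95 = 1.129 m³/s
w_3 = (14.5 − 7.0)/2 = 3.75 m; q_3 = 0.51 × 1.46 × 3.75 = 2.792 m³/s
w_4 = (16.8 − 8.7)/2 = 4.05 m; q_4 = 0.72 × 1.71 × 4.05 = 4.986 m³/s
w_5 = (18.7 − 14.5)/2 = 2.1 m; q_5 = 0.56 × 1.44 × 2.1 = 1.693 m³/s
w_6 = (20.7 − 16.8)/2 = 1.95 m; q_6 = 0.49 × 0.74 × 1.95 = 0.7071 m³/s
w_7 = (21.9 − 18.7)/2 = 1.6 m; q_7 = 0.35 × 0.63 × 1.6 = 0.3528 m³/s
w_8 = (21.9 − 20.7)/2 = 0.6 m; q_8 = 0.25 × 0.28 × 0.6 = 0.04200 m³/s
Q = Σ qᵢ = 12.01 m³/s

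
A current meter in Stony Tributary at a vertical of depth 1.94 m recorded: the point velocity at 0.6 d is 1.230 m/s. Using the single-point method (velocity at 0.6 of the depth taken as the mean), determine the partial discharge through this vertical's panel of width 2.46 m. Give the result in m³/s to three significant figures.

5.87 m³/s

v̄ = v₀.₆ = 1.230 m/s
q = v̄ × d × w = 1.230 × 1.94 × 2.46 = 5.870 m³/s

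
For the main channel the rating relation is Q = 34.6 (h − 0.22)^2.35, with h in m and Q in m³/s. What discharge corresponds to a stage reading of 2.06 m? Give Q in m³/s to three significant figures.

Q = 34.6 × (2.06 − 0.22)^2.35 = 34.6 × 1.84^2.35 = 145.0 m³/s

145 m³/s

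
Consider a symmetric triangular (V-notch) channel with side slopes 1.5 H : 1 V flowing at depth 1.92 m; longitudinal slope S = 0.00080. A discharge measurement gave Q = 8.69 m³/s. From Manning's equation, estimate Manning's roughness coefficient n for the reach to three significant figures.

0.0155

A = z·y² = 1.5×1.92² = 5.530 m²
P = 2y√(1+z²) = 2×1.92×√(1+1.5²) = 6.923 m
R = A/P = 5.530/6.923 = 0.7988 m
n = (1/Q)·A·R^(2/3)·S^(1/2) = (1/8.69) × 5.530 × 0.8609 × 0.02828 = 0.01549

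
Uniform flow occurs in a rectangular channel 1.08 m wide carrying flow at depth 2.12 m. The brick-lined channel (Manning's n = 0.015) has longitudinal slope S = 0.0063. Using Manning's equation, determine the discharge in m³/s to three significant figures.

A = b·y = 1.08 × 2.12 = 2.290 m²
P = b + 2y = 1.08 + 2×2.12 = 5.320 m
R = A/P = 2.290/5.320 = 0.4304 m
Q = (1/n)·A·R^(2/3)·S^(1/2) = (1/0.015) × 2.290 × 0.4304^(2/3) × 0.0063^(1/2) = 6.906 m³/s

6.91 m³/s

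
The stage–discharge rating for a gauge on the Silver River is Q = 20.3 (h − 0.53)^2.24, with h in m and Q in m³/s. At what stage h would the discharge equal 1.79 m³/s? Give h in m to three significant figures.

0.868 m

h − h₀ = (Q/C)^(1/b) = (1.79/20.3)^(1/2.24) = 0.3382 m
h = 0.53 + 0.3382 = 0.8682 m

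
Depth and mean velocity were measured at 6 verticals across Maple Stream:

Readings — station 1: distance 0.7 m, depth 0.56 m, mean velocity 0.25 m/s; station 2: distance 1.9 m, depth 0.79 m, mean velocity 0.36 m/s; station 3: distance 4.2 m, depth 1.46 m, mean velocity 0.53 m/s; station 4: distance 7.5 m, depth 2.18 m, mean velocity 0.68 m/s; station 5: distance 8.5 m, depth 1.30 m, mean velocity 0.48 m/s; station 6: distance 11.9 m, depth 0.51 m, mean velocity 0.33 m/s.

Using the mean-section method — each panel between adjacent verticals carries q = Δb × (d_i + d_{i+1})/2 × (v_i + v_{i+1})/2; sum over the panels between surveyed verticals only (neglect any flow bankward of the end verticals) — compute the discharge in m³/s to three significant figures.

7.29 m³/s

Panel 1-2: Δb = 1.2 m, d̄ = (0.56+0.79)/2 = 0.675, v̄ = (0.25+0.36)/2 = 0.305 → q = 1.2×0.675×0.305 = 0.2471 m³/s
Panel 2-3: Δb = 2.3 m, d̄ = (0.79+1.46)/2 = 1.125, v̄ = (0.36+0.53)/2 = 0.445 → q = 2.3×1.125×0.445 = 1.151 m³/s
Panel 3-4: Δb = 3.3 m, d̄ = (1.46+2.18)/2 = 1.82, v̄ = (0.53+0.68)/2 = 0.605 → q = 3.3×1.82×0.605 = 3.634 m³/s
Panel 4-5: Δb = 1 m, d̄ = (2.18+1.30)/2 = 1.74, v̄ = (0.68+0.48)/2 = 0.58 → q = 1×1.74×0.58 = 1.009 m³/s
Panel 5-6: Δb = 3.4 m, d̄ = (1.30+0.51)/2 = 0.905, v̄ = (0.48+0.33)/2 = 0.405 → q = 3.4×0.905×0.405 = 1.246 m³/s
Q = Σ q = 7.288 m³/s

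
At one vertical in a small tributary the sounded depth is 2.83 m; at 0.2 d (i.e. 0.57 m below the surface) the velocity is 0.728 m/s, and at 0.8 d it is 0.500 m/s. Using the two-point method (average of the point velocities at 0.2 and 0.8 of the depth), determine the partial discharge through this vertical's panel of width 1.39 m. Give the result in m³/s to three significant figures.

2.42 m³/s

v̄ = (0.728 + 0.500) / 2 = 0.6140 m/s
q = v̄ × d × w = 0.6140 × 2.83 × 1.39 = 2.415 m³/s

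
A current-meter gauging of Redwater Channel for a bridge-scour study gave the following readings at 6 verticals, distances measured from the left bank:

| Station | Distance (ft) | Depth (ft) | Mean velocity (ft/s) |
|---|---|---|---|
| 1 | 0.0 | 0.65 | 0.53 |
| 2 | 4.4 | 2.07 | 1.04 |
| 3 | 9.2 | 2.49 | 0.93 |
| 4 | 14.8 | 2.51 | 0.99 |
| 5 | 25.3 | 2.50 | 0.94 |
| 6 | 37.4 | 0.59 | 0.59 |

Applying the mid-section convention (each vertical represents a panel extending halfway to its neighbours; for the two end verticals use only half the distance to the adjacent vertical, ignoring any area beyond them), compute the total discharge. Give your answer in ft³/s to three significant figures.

w_1 = (4.4 − 0.0)/2 = 2.2 ft; q_1 = 0.53 × 0.65 × 2.2 = 0.7579 ft³/s
w_2 = (9.2 − 0.0)/2 = 4.6 ft; q_2 = 1.04 × 2.07 × 4.6 = 9.903 ft³/s
w_3 = (14.8 − 4.4)/2 = 5.2 ft; q_3 = 0.93 × 2.49 × 5.2 = 12.04 ft³/s
w_4 = (25.3 − 9.2)/2 = 8.05 ft; q_4 = 0.99 × 2.51 × 8.05 = 20.00 ft³/s
w_5 = (37.4 − 14.8)/2 = 11.3 ft; q_5 = 0.94 × 2.50 × 11.3 = 26.56 ft³/s
w_6 = (37.4 − 25.3)/2 = 6.05 ft; q_6 = 0.59 × 0.59 × 6.05 = 2.106 ft³/s
Q = Σ qᵢ = 71.37 ft³/s

71.4 ft³/s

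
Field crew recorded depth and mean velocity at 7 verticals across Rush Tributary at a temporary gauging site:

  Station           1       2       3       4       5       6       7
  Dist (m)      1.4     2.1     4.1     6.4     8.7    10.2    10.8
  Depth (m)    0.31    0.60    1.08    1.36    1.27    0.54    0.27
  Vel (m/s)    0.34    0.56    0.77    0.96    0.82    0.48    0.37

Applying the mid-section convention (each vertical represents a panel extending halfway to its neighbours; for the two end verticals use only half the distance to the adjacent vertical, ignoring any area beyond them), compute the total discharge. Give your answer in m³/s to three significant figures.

7.56 m³/s

w_1 = (2.1 − 1.4)/2 = 0.35 m; q_1 = 0.34 × 0.31 × 0.35 = 0.03689 m³/s
w_2 = (4.1 − 1.4)/2 = 1.35 m; q_2 = 0.56 × 0.60 × 1.35 = 0.4536 m³/s
w_3 = (6.4 − 2.1)/2 = 2.15 m; q_3 = 0.77 × 1.08 × 2.15 = 1.788 m³/s
w_4 = (8.7 − 4.1)/2 = 2.3 m; q_4 = 0.96 × 1.36 × 2.3 = 3.003 m³/s
w_5 = (10.2 − 6.4)/2 = 1.9 m; q_5 = 0.82 × 1.27 × 1.9 = 1.979 m³/s
w_6 = (10.8 − 8.7)/2 = 1.05 m; q_6 = 0.48 × 0.54 × 1.05 = 0.2722 m³/s
w_7 = (10.8 − 10.2)/2 = 0.3 m; q_7 = 0.37 × 0.27 × 0.3 = 0.02997 m³/s
Q = Σ qᵢ = 7.562 m³/s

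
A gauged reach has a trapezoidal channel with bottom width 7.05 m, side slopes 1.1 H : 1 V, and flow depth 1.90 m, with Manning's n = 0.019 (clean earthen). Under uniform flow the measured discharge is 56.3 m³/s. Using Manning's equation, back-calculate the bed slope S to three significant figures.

0.00250

A = (b + z·y)·y = (7.05 + 1.1×1.90)×1.90 = 17.37 m²
P = b + 2y√(1+z²) = 7.05 + 2×1.90×√(1+1.1²) = 12.70 m
R = A/P = 17.37/12.70 = 1.367 m
S = (Q·n / (1·A·R^(2/3)))² = (56.3×0.019 / (1×17.37×1.232))² = 0.002500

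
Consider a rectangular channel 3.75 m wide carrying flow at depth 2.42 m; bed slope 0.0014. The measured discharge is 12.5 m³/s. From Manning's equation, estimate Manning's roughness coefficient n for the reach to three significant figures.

0.0282

A = b·y = 3.75 × 2.42 = 9.075 m²
P = b + 2y = 3.75 + 2×2.42 = 8.590 m
R = A/P = 9.075/8.590 = 1.056 m
n = (1/Q)·A·R^(2/3)·S^(1/2) = (1/12.5) × 9.075 × 1.037 × 0.03742 = 0.02818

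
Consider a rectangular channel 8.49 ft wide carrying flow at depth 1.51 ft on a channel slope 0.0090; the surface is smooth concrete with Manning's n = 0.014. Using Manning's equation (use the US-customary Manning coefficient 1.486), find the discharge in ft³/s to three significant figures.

139 ft³/s

A = b·y = 8.49 × 1.51 = 12.82 ft²
P = b + 2y = 8.49 + 2×1.51 = 11.51 ft
R = A/P = 12.82/11.51 = 1.114 ft
Q = (1.486/n)·A·R^(2/3)·S^(1/2) = (1.486/0.014) × 12.82 × 1.114^(2/3) × 0.0090^(1/2) = 138.7 ft³/s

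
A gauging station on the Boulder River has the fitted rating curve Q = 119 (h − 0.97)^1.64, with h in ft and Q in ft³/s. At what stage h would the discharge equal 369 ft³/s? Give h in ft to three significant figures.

h − h₀ = (Q/C)^(1/b) = (369/119)^(1/1.64) = 1.994 ft
h = 0.97 + 1.994 = 2.964 ft

2.96 ft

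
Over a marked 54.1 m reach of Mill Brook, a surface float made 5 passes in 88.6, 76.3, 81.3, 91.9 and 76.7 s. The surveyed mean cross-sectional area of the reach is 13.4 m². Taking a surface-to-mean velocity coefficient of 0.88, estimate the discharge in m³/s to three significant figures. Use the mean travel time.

7.69 m³/s

t̄ = (88.6 + 76.3 + 81.3 + 91.9 + 76.7) / 5 = 82.96 s
v_surface = L / t̄ = 54.1 / 82.96 = 0.6521 m/s
v_mean = 0.88 × 0.6521 = 0.5739 m/s
Q = A × v_mean = 13.4 × 0.5739 = 7.690 m³/s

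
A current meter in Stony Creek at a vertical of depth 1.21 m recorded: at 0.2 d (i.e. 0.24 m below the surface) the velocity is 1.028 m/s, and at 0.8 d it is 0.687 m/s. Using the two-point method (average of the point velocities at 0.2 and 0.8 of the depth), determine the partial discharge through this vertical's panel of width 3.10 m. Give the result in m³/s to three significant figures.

3.22 m³/s

v̄ = (1.028 + 0.687) / 2 = 0.8575 m/s
q = v̄ × d × w = 0.8575 × 1.21 × 3.10 = 3.216 m³/s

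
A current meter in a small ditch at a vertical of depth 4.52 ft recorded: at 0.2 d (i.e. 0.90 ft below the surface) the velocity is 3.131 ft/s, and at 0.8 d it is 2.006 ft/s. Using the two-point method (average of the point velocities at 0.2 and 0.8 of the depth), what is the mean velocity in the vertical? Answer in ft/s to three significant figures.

2.57 ft/s

v̄ = (3.131 + 2.006) / 2 = 2.569 ft/s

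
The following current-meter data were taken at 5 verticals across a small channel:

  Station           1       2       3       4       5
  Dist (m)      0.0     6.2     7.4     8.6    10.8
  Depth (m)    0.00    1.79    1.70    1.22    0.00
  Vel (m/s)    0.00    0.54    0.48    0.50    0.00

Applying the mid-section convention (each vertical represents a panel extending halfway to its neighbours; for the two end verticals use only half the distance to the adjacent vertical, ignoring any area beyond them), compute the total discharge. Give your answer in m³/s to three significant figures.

5.59 m³/s

w_2 = (7.4 − 0.0)/2 = 3.7 m; q_2 = 0.54 × 1.79 × 3.7 = 3.576 m³/s
w_3 = (8.6 − 6.2)/2 = 1.2 m; q_3 = 0.48 × 1.70 × 1.2 = 0.9792 m³/s
w_4 = (10.8 − 7.4)/2 = 1.7 m; q_4 = 0.50 × 1.22 × 1.7 = 1.037 m³/s
Stations 1, 5 contribute zero (depth or velocity is 0).
Q = Σ qᵢ = 5.593 m³/s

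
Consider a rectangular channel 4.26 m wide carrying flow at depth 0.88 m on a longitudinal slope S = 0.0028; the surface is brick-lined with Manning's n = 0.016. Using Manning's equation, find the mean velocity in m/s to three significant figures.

A = b·y = 4.26 × 0.88 = 3.749 m²
P = b + 2y = 4.26 + 2×0.88 = 6.020 m
R = A/P = 3.749/6.020 = 0.6227 m
Q = (1/n)·A·R^(2/3)·S^(1/2) = (1/0.016) × 3.749 × 0.6227^(2/3) × 0.0028^(1/2) = 9.041 m³/s
V = Q/A = 9.041/3.749 = 2.412 m/s

2.41 m/s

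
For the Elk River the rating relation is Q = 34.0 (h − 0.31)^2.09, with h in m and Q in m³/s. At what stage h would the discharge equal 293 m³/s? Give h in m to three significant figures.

3.11 m

h − h₀ = (Q/C)^(1/b) = (293/34.0)^(1/2.09) = 2.803 m
h = 0.31 + 2.803 = 3.113 m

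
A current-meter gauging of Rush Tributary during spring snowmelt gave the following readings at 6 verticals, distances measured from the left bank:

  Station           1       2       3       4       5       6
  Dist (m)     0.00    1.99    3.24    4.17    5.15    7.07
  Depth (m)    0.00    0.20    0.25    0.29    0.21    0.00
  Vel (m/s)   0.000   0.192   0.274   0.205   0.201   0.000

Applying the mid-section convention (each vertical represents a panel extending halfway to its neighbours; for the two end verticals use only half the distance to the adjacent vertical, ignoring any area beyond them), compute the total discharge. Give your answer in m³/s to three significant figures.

w_2 = (3.24 − 0.00)/2 = 1.62 m; q_2 = 0.192 × 0.20 × 1.62 = 0.06221 m³/s
w_3 = (4.17 − 1.99)/2 = 1.09 m; q_3 = 0.274 × 0.25 × 1.09 = 0.07467 m³/s
w_4 = (5.15 − 3.24)/2 = 0.955 m; q_4 = 0.205 × 0.29 × 0.955 = 0.05677 m³/s
w_5 = (7.07 − 4.17)/2 = 1.45 m; q_5 = 0.201 × 0.21 × 1.45 = 0.06120 m³/s
Stations 1, 6 contribute zero (depth or velocity is 0).
Q = Σ qᵢ = 0.2549 m³/s

0.255 m³/s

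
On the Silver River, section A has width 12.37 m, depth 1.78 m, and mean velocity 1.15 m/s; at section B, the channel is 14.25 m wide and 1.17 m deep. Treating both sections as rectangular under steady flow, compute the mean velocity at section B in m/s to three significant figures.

1.52 m/s

Q = A₁V₁ = (12.37×1.78) × 1.15 = 25.32 m³/s
A₂ = 14.25 × 1.17 = 16.67 m²
V₂ = Q/A₂ = 25.32/16.67 = 1.519 m/s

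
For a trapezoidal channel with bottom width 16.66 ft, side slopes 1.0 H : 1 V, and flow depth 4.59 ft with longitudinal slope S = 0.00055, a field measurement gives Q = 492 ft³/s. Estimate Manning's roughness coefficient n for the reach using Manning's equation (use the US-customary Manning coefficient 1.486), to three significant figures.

0.0153

A = (b + z·y)·y = (16.66 + 1.0×4.59)×4.59 = 97.54 ft²
P = b + 2y√(1+z²) = 16.66 + 2×4.59×√(1+1.0²) = 29.64 ft
R = A/P = 97.54/29.64 = 3.290 ft
n = (1.486/Q)·A·R^(2/3)·S^(1/2) = (1.486/492) × 97.54 × 2.212 × 0.02345 = 0.01528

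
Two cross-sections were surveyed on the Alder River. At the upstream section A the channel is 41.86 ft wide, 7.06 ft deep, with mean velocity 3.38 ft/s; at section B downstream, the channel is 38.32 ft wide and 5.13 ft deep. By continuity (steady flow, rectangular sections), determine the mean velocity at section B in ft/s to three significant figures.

Q = A₁V₁ = (41.86×7.06) × 3.38 = 998.9 ft³/s
A₂ = 38.32 × 5.13 = 196.6 ft²
V₂ = Q/A₂ = 998.9/196.6 = 5.081 ft/s

5.08 ft/s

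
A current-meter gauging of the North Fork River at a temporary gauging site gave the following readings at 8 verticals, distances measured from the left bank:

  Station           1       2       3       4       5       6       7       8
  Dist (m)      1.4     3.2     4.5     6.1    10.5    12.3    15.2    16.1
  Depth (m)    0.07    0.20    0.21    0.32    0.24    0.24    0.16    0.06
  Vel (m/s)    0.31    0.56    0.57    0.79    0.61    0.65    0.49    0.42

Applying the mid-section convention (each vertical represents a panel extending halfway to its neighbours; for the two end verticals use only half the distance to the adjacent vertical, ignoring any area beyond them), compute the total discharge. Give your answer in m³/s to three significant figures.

w_1 = (3.2 − 1.4)/2 = 0.9 m; q_1 = 0.31 × 0.07 × 0.9 = 0.01953 m³/s
w_2 = (4.5 − 1.4)/2 = 1.55 m; q_2 = 0.56 × 0.20 × 1.55 = 0.1736 m³/s
w_3 = (6.1 − 3.2)/2 = 1.45 m; q_3 = 0.57 × 0.21 × 1.45 = 0.1736 m³/s
w_4 = (10.5 − 4.5)/2 = 3 m; q_4 = 0.79 × 0.32 × 3 = 0.7584 m³/s
w_5 = (12.3 − 6.1)/2 = 3.1 m; q_5 = 0.61 × 0.24 × 3.1 = 0.4538 m³/s
w_6 = (15.2 − 10.5)/2 = 2.35 m; q_6 = 0.65 × 0.24 × 2.35 = 0.3666 m³/s
w_7 = (16.1 − 12.3)/2 = 1.9 m; q_7 = 0.49 × 0.16 × 1.9 = 0.1490 m³/s
w_8 = (16.1 − 15.2)/2 = 0.45 m; q_8 = 0.42 × 0.06 × 0.45 = 0.01134 m³/s
Q = Σ qᵢ = 2.106 m³/s

2.11 m³/s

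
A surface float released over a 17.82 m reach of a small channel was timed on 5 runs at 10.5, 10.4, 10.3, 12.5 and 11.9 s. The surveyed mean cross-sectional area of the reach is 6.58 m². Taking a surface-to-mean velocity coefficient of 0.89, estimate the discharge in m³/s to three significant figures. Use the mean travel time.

9.38 m³/s

t̄ = (10.5 + 10.4 + 10.3 + 12.5 + 11.9) / 5 = 11.12 s
v_surface = L / t̄ = 17.82 / 11.12 = 1.603 m/s
v_mean = 0.89 × 1.603 = 1.426 m/s
Q = A × v_mean = 6.58 × 1.426 = 9.385 m³/s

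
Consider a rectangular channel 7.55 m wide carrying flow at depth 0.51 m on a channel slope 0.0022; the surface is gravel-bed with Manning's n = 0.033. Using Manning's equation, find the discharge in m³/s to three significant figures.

A = b·y = 7.55 × 0.51 = 3.851 m²
P = b + 2y = 7.55 + 2×0.51 = 8.570 m
R = A/P = 3.851/8.570 = 0.4493 m
Q = (1/n)·A·R^(2/3)·S^(1/2) = (1/0.033) × 3.851 × 0.4493^(2/3) × 0.0022^(1/2) = 3.210 m³/s

3.21 m³/s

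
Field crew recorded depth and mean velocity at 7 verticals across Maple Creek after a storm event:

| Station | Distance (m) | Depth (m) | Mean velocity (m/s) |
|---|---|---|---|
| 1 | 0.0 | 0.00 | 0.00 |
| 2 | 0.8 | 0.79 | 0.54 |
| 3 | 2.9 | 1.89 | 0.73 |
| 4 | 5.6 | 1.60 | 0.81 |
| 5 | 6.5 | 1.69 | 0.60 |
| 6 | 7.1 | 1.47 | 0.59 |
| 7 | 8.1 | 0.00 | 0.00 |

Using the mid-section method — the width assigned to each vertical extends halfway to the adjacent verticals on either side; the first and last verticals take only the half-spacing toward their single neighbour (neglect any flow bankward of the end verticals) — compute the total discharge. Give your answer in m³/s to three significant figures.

7.72 m³/s

w_2 = (2.9 − 0.0)/2 = 1.45 m; q_2 = 0.54 × 0.79 × 1.45 = 0.6186 m³/s
w_3 = (5.6 − 0.8)/2 = 2.4 m; q_3 = 0.73 × 1.89 × 2.4 = 3.311 m³/s
w_4 = (6.5 − 2.9)/2 = 1.8 m; q_4 = 0.81 × 1.60 × 1.8 = 2.333 m³/s
w_5 = (7.1 − 5.6)/2 = 0.75 m; q_5 = 0.60 × 1.69 × 0.75 = 0.7605 m³/s
w_6 = (8.1 − 6.5)/2 = 0.8 m; q_6 = 0.59 × 1.47 × 0.8 = 0.6938 m³/s
Stations 1, 7 contribute zero (depth or velocity is 0).
Q = Σ qᵢ = 7.717 m³/s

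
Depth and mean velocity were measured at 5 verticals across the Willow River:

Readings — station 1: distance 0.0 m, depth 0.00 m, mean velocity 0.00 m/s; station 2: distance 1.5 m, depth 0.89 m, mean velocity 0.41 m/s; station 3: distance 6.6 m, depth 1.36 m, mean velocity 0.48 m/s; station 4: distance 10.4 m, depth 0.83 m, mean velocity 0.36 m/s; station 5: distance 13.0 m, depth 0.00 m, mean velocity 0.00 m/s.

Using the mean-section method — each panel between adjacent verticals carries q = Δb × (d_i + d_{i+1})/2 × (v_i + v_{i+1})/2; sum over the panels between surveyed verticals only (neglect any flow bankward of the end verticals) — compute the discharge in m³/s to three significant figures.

Panel 1-2: Δb = 1.5 m, d̄ = (0.00+0.89)/2 = 0.445, v̄ = (0.00+0.41)/2 = 0.205 → q = 1.5×0.445×0.205 = 0.1368 m³/s
Panel 2-3: Δb = 5.1 m, d̄ = (0.89+1.36)/2 = 1.125, v̄ = (0.41+0.48)/2 = 0.445 → q = 5.1×1.125×0.445 = 2.553 m³/s
Panel 3-4: Δb = 3.8 m, d̄ = (1.36+0.83)/2 = 1.095, v̄ = (0.48+0.36)/2 = 0.42 → q = 3.8×1.095×0.42 = 1.748 m³/s
Panel 4-5: Δb = 2.6 m, d̄ = (0.83+0.00)/2 = 0.415, v̄ = (0.36+0.00)/2 = 0.18 → q = 2.6×0.415×0.18 = 0.1942 m³/s
Q = Σ q = 4.632 m³/s

4.63 m³/s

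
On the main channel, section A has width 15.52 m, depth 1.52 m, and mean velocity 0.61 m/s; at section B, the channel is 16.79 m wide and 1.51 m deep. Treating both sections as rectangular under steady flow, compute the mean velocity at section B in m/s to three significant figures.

Q = A₁V₁ = (15.52×1.52) × 0.61 = 14.39 m³/s
A₂ = 16.79 × 1.51 = 25.35 m²
V₂ = Q/A₂ = 14.39/25.35 = 0.5676 m/s

0.568 m/s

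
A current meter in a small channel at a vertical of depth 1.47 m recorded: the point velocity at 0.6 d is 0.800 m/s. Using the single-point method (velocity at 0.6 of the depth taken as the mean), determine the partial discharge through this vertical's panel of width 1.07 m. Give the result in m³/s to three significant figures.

1.26 m³/s

v̄ = v₀.₆ = 0.800 m/s
q = v̄ × d × w = 0.8000 × 1.47 × 1.07 = 1.258 m³/s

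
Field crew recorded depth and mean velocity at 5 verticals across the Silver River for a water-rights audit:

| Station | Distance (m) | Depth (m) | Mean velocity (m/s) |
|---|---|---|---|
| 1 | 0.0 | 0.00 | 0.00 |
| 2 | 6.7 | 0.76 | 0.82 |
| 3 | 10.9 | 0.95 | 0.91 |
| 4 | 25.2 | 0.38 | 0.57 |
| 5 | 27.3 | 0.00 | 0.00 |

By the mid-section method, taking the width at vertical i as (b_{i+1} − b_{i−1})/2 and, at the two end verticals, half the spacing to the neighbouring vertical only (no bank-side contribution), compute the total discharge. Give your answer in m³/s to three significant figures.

13.2 m³/s

w_2 = (10.9 − 0.0)/2 = 5.45 m; q_2 = 0.82 × 0.76 × 5.45 = 3.396 m³/s
w_3 = (25.2 − 6.7)/2 = 9.25 m; q_3 = 0.91 × 0.95 × 9.25 = 7.997 m³/s
w_4 = (27.3 − 10.9)/2 = 8.2 m; q_4 = 0.57 × 0.38 × 8.2 = 1.776 m³/s
Stations 1, 5 contribute zero (depth or velocity is 0).
Q = Σ qᵢ = 13.17 m³/s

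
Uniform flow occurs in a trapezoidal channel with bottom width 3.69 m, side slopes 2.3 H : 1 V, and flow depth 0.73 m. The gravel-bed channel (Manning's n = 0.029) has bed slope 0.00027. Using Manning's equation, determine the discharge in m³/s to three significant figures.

A = (b + z·y)·y = (3.69 + 2.3×0.73)×0.73 = 3.919 m²
P = b + 2y√(1+z²) = 3.69 + 2×0.73×√(1+2.3²) = 7.352 m
R = A/P = 3.919/7.352 = 0.5331 m
Q = (1/n)·A·R^(2/3)·S^(1/2) = (1/0.029) × 3.919 × 0.5331^(2/3) × 0.00027^(1/2) = 1.460 m³/s

1.46 m³/s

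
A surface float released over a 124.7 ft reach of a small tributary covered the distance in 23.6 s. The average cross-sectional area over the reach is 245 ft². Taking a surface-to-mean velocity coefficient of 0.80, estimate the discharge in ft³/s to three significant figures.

v_surface = L / t̄ = 124.7 / 23.6 = 5.284 ft/s
v_mean = 0.80 × 5.284 = 4.227 ft/s
Q = A × v_mean = 245 × 4.227 = 1036 ft³/s

1040 ft³/s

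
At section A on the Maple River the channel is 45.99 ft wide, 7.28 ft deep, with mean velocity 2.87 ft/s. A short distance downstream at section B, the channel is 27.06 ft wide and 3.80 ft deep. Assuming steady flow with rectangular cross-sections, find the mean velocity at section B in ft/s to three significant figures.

9.34 ft/s

Q = A₁V₁ = (45.99×7.28) × 2.87 = 960.9 ft³/s
A₂ = 27.06 × 3.80 = 102.8 ft²
V₂ = Q/A₂ = 960.9/102.8 = 9.345 ft/s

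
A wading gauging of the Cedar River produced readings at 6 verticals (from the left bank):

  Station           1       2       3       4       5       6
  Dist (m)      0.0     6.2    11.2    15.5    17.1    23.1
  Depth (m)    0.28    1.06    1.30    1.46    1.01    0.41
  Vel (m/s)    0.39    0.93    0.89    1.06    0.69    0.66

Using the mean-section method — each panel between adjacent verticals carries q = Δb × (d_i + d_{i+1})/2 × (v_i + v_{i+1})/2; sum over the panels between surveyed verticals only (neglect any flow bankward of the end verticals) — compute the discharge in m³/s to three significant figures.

18.5 m³/s

Panel 1-2: Δb = 6.2 m, d̄ = (0.28+1.06)/2 = 0.67, v̄ = (0.39+0.93)/2 = 0.66 → q = 6.2×0.67×0.66 = 2.742 m³/s
Panel 2-3: Δb = 5 m, d̄ = (1.06+1.30)/2 = 1.18, v̄ = (0.93+0.89)/2 = 0.91 → q = 5×1.18×0.91 = 5.369 m³/s
Panel 3-4: Δb = 4.3 m, d̄ = (1.30+1.46)/2 = 1.38, v̄ = (0.89+1.06)/2 = 0.975 → q = 4.3×1.38×0.975 = 5.786 m³/s
Panel 4-5: Δb = 1.6 m, d̄ = (1.46+1.01)/2 = 1.235, v̄ = (1.06+0.69)/2 = 0.875 → q = 1.6×1.235×0.875 = 1.729 m³/s
Panel 5-6: Δb = 6 m, d̄ = (1.01+0.41)/2 = 0.71, v̄ = (0.69+0.66)/2 = 0.675 → q = 6×0.71×0.675 = 2.876 m³/s
Q = Σ q = 18.50 m³/s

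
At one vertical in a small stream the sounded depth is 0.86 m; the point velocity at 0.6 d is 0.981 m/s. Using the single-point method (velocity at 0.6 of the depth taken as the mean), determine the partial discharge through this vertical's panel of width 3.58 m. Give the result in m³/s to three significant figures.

3.02 m³/s

v̄ = v₀.₆ = 0.981 m/s
q = v̄ × d × w = 0.9810 × 0.86 × 3.58 = 3.020 m³/s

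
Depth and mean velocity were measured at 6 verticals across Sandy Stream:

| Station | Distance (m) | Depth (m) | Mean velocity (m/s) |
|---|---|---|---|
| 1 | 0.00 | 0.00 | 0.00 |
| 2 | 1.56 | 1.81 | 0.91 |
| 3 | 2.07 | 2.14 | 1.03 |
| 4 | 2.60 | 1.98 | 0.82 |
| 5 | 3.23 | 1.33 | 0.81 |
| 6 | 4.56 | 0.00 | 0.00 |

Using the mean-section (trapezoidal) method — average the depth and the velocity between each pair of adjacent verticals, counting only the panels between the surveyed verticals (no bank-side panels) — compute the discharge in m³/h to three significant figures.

Panel 1-2: Δb = 1.56 m, d̄ = (0.00+1.81)/2 = 0.905, v̄ = (0.00+0.91)/2 = 0.455 → q = 1.56×0.905×0.455 = 0.6424 m³/s
Panel 2-3: Δb = 0.51 m, d̄ = (1.81+2.14)/2 = 1.975, v̄ = (0.91+1.03)/2 = 0.97 → q = 0.51×1.975×0.97 = 0.9770 m³/s
Panel 3-4: Δb = 0.53 m, d̄ = (2.14+1.98)/2 = 2.06, v̄ = (1.03+0.82)/2 = 0.925 → q = 0.53×2.06×0.925 = 1.010 m³/s
Panel 4-5: Δb = 0.63 m, d̄ = (1.98+1.33)/2 = 1.655, v̄ = (0.82+0.81)/2 = 0.815 → q = 0.63×1.655×0.815 = 0.8498 m³/s
Panel 5-6: Δb = 1.33 m, d̄ = (1.33+0.00)/2 = 0.665, v̄ = (0.81+0.00)/2 = 0.405 → q = 1.33×0.665×0.405 = 0.3582 m³/s
Q = Σ q = 3.837 m³/s
= 3.837 × 3600 = 13810 m³/h

13800 m³/h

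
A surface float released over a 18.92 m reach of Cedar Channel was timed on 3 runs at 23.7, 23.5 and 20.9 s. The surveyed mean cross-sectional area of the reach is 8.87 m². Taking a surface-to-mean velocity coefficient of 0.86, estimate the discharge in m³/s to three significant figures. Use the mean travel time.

t̄ = (23.7 + 23.5 + 20.9) / 3 = 22.7 s
v_surface = L / t̄ = 18.92 / 22.7 = 0.8335 m/s
v_mean = 0.86 × 0.8335 = 0.7168 m/s
Q = A × v_mean = 8.87 × 0.7168 = 6.358 m³/s

6.36 m³/s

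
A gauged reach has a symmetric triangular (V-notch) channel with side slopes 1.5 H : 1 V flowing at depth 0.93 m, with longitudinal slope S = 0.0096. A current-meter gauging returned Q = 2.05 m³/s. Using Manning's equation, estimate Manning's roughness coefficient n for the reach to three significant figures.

0.0329

A = z·y² = 1.5×0.93² = 1.297 m²
P = 2y√(1+z²) = 2×0.93×√(1+1.5²) = 3.353 m
R = A/P = 1.297/3.353 = 0.3869 m
n = (1/Q)·A·R^(2/3)·S^(1/2) = (1/2.05) × 1.297 × 0.5310 × 0.09798 = 0.03292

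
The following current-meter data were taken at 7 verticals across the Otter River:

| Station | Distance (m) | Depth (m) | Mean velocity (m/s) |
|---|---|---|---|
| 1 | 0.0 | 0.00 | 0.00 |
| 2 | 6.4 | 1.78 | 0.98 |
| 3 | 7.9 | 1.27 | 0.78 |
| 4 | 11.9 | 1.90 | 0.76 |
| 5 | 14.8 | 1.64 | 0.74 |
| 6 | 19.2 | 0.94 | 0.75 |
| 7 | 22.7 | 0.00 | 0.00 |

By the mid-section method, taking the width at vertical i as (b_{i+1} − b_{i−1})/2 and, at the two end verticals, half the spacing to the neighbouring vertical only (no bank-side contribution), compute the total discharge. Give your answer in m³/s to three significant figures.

w_2 = (7.9 − 0.0)/2 = 3.95 m; q_2 = 0.98 × 1.78 × 3.95 = 6.890 m³/s
w_3 = (11.9 − 6.4)/2 = 2.75 m; q_3 = 0.78 × 1.27 × 2.75 = 2.724 m³/s
w_4 = (14.8 − 7.9)/2 = 3.45 m; q_4 = 0.76 × 1.90 × 3.45 = 4.982 m³/s
w_5 = (19.2 − 11.9)/2 = 3.65 m; q_5 = 0.74 × 1.64 × 3.65 = 4.430 m³/s
w_6 = (22.7 − 14.8)/2 = 3.95 m; q_6 = 0.75 × 0.94 × 3.95 = 2.785 m³/s
Stations 1, 7 contribute zero (depth or velocity is 0).
Q = Σ qᵢ = 21.81 m³/s

21.8 m³/s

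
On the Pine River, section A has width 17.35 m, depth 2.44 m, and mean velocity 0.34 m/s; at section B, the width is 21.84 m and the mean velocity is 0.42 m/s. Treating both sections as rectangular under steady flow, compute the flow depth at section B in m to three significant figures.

1.57 m

Q = A₁V₁ = (17.35×2.44) × 0.34 = 14.39 m³/s
d₂ = Q/(b₂ V₂) = 14.39/(21.84×0.42) = 1.569 m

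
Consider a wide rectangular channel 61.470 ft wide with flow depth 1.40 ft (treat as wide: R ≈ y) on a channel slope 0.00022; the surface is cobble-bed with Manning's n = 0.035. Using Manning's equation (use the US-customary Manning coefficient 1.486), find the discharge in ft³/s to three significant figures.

A = b·y = 61.470 × 1.40 = 86.06 ft²
Wide channel: R ≈ y = 1.40 ft
Q = (1.486/n)·A·R^(2/3)·S^(1/2) = (1.486/0.035) × 86.06 × 1.400^(2/3) × 0.00022^(1/2) = 67.82 ft³/s

67.8 ft³/s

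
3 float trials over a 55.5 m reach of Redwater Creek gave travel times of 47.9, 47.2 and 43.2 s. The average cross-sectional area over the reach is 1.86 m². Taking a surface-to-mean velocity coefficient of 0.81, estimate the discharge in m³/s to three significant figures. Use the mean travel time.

1.81 m³/s

t̄ = (47.9 + 47.2 + 43.2) / 3 = 46.1 s
v_surface = L / t̄ = 55.5 / 46.1 = 1.204 m/s
v_mean = 0.81 × 1.204 = 0.9752 m/s
Q = A × v_mean = 1.86 × 0.9752 = 1.814 m³/s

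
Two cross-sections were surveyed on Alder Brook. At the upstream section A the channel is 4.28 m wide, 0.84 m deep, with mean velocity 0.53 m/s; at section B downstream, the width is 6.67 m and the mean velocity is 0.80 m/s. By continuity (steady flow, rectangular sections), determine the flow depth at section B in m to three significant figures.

Q = A₁V₁ = (4.28×0.84) × 0.53 = 1.905 m³/s
d₂ = Q/(b₂ V₂) = 1.905/(6.67×0.80) = 0.3571 m

0.357 m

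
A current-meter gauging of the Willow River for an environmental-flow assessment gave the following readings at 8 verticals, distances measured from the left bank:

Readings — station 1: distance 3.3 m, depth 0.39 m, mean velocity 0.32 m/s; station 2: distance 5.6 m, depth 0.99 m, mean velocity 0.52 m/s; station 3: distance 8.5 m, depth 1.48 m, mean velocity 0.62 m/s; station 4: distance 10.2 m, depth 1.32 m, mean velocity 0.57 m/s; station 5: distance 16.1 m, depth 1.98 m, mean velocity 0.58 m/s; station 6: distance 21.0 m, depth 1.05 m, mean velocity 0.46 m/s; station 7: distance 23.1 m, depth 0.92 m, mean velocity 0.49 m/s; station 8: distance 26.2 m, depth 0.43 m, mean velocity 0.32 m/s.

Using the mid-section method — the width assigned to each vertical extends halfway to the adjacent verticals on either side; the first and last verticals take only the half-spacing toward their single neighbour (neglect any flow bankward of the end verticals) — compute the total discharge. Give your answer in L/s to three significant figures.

w_1 = (5.6 − 3.3)/2 = 1.15 m; q_1 = 0.32 × 0.39 × 1.15 = 0.1435 m³/s
w_2 = (8.5 − 3.3)/2 = 2.6 m; q_2 = 0.52 × 0.99 × 2.6 = 1.338 m³/s
w_3 = (10.2 − 5.6)/2 = 2.3 m; q_3 = 0.62 × 1.48 × 2.3 = 2.110 m³/s
w_4 = (16.1 − 8.5)/2 = 3.8 m; q_4 = 0.57 × 1.32 × 3.8 = 2.859 m³/s
w_5 = (21.0 − 10.2)/2 = 5.4 m; q_5 = 0.58 × 1.98 × 5.4 = 6.201 m³/s
w_6 = (23.1 − 16.1)/2 = 3.5 m; q_6 = 0.46 × 1.05 × 3.5 = 1.691 m³/s
w_7 = (26.2 − 21.0)/2 = 2.6 m; q_7 = 0.49 × 0.92 × 2.6 = 1.172 m³/s
w_8 = (26.2 − 23.1)/2 = 1.55 m; q_8 = 0.32 × 0.43 × 1.55 = 0.2133 m³/s
Q = Σ qᵢ = 15.73 m³/s
= 15.73 × 1000 = 15730 L/s

15700 L/s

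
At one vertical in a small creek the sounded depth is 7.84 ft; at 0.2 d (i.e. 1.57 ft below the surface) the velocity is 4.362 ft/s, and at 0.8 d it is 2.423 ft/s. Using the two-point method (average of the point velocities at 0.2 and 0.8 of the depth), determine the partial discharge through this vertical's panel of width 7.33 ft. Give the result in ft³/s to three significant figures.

195 ft³/s

v̄ = (4.362 + 2.423) / 2 = 3.393 ft/s
q = v̄ × d × w = 3.393 × 7.84 × 7.33 = 195.0 ft³/s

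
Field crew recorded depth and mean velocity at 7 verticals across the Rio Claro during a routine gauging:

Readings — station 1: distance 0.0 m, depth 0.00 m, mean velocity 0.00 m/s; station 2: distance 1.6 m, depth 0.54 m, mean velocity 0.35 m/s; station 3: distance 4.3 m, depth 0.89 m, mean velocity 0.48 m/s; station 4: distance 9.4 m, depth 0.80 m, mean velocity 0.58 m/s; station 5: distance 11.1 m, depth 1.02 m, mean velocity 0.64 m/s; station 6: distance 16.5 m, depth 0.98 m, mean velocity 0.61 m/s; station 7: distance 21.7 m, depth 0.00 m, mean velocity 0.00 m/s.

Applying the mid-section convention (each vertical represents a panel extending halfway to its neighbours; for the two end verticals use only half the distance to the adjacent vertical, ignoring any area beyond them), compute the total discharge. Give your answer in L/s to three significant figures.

w_2 = (4.3 − 0.0)/2 = 2.15 m; q_2 = 0.35 × 0.54 × 2.15 = 0.4064 m³/s
w_3 = (9.4 − 1.6)/2 = 3.9 m; q_3 = 0.48 × 0.89 × 3.9 = 1.666 m³/s
w_4 = (11.1 − 4.3)/2 = 3.4 m; q_4 = 0.58 × 0.80 × 3.4 = 1.578 m³/s
w_5 = (16.5 − 9.4)/2 = 3.55 m; q_5 = 0.64 × 1.02 × 3.55 = 2.317 m³/s
w_6 = (21.7 − 11.1)/2 = 5.3 m; q_6 = 0.61 × 0.98 × 5.3 = 3.168 m³/s
Stations 1, 7 contribute zero (depth or velocity is 0).
Q = Σ qᵢ = 9.136 m³/s
= 9.136 × 1000 = 9136 L/s

9140 L/s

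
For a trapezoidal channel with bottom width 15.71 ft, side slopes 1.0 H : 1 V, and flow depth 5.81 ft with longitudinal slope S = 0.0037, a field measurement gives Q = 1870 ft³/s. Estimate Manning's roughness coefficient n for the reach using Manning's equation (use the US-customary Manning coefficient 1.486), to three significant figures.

0.0149

A = (b + z·y)·y = (15.71 + 1.0×5.81)×5.81 = 125.0 ft²
P = b + 2y√(1+z²) = 15.71 + 2×5.81×√(1+1.0²) = 32.14 ft
R = A/P = 125.0/32.14 = 3.890 ft
n = (1.486/Q)·A·R^(2/3)·S^(1/2) = (1.486/1870) × 125.0 × 2.473 × 0.06083 = 0.01495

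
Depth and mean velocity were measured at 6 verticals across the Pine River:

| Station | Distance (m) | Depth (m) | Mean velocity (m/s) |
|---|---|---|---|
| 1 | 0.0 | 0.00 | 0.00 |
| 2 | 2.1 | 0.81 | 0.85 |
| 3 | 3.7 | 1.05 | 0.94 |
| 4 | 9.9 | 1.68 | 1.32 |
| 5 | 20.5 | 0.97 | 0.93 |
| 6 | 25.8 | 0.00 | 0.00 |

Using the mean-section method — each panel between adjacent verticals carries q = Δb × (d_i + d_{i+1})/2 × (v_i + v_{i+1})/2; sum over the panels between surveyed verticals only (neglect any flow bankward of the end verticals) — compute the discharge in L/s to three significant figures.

Panel 1-2: Δb = 2.1 m, d̄ = (0.00+0.81)/2 = 0.405, v̄ = (0.00+0.85)/2 = 0.425 → q = 2.1×0.405×0.425 = 0.3615 m³/s
Panel 2-3: Δb = 1.6 m, d̄ = (0.81+1.05)/2 = 0.93, v̄ = (0.85+0.94)/2 = 0.895 → q = 1.6×0.93×0.895 = 1.332 m³/s
Panel 3-4: Δb = 6.2 m, d̄ = (1.05+1.68)/2 = 1.365, v̄ = (0.94+1.32)/2 = 1.13 → q = 6.2×1.365×1.13 = 9.563 m³/s
Panel 4-5: Δb = 10.6 m, d̄ = (1.68+0.97)/2 = 1.325, v̄ = (1.32+0.93)/2 = 1.125 → q = 10.6×1.325×1.125 = 15.80 m³/s
Panel 5-6: Δb = 5.3 m, d̄ = (0.97+0.00)/2 = 0.485, v̄ = (0.93+0.00)/2 = 0.465 → q = 5.3×0.485×0.465 = 1.195 m³/s
Q = Σ q = 28.25 m³/s
= 28.25 × 1000 = 28250 L/s

28300 L/s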